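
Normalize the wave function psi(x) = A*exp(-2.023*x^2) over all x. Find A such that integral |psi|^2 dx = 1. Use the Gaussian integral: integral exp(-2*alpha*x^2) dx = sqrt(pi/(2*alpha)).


integral |psi|^2 dx = A^2 * sqrt(pi/(2*alpha)) = 1
A^2 = sqrt(2*alpha/pi)
= sqrt(2 * 2.023 / pi)
= 1.134849
A = sqrt(1.134849)
= 1.0653

1.0653


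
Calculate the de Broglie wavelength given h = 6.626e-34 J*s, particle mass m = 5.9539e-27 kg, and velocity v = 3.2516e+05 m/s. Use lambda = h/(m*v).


lambda = h / (m * v)
= 6.626e-34 / (5.9539e-27 * 3.2516e+05)
= 6.626e-34 / 1.9360e-21
= 3.4226e-13 m

3.4226e-13


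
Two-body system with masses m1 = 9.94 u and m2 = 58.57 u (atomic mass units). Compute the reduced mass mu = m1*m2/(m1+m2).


mu = m1 * m2 / (m1 + m2)
= 9.94 * 58.57 / (9.94 + 58.57)
= 582.1858 / 68.51
= 8.4978 u

8.4978


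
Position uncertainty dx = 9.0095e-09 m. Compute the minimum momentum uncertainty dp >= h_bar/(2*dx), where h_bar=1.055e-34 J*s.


dp = h_bar / (2 * dx)
= 1.055e-34 / (2 * 9.0095e-09)
= 1.055e-34 / 1.8019e-08
= 5.8549e-27 kg*m/s

5.8549e-27


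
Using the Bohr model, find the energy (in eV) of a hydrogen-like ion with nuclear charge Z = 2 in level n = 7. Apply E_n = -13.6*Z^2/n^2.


E_n = -13.6 * Z^2 / n^2
= -13.6 * 2^2 / 7^2
= -13.6 * 4 / 49
= -1.1102 eV

-1.1102


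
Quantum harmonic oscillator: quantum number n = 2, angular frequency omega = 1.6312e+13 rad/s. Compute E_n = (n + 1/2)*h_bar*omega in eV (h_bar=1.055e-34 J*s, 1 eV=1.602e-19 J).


E = (n + 1/2) * h_bar * omega
= (2 + 0.5) * 1.055e-34 * 1.6312e+13
= 2.5 * 1.7209e-21
= 4.3023e-21 J
= 0.0269 eV

0.0269


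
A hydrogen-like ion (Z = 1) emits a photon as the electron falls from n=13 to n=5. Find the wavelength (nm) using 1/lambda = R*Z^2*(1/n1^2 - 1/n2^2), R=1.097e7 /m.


1/lambda = R * Z^2 * (1/n1^2 - 1/n2^2)
= 1.097e7 * 1^2 * (1/5^2 - 1/13^2)
= 1.097e7 * 1 * (0.04 - 0.005917)
= 3.7389e+05 /m
lambda = 1 / 3.7389e+05
= 2674.5923 nm

2674.5923


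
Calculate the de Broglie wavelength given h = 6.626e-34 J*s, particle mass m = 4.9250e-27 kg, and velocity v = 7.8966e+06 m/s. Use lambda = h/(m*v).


lambda = h / (m * v)
= 6.626e-34 / (4.9250e-27 * 7.8966e+06)
= 6.626e-34 / 3.8891e-20
= 1.7037e-14 m

1.7037e-14


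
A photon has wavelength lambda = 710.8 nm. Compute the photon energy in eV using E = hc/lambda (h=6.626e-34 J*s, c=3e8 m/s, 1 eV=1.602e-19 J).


E = hc / lambda
= (6.626e-34)(3e8) / (710.8e-9)
= 1.9878e-25 / 7.1080e-07
= 2.7966e-19 J
Converting to eV: 2.7966e-19 / 1.602e-19
= 1.7457 eV

1.7457


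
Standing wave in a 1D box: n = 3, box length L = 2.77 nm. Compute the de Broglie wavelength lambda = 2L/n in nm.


lambda = 2L / n
= 2 * 2.77 / 3
= 5.54 / 3
= 1.8467 nm

1.8467


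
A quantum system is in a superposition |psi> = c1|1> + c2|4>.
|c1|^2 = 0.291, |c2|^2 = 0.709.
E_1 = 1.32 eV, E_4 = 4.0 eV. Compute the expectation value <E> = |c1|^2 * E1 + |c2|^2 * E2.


<E> = |c1|^2 * E1 + |c2|^2 * E2
= 0.291 * 1.32 + 0.709 * 4.0
= 0.3841 + 2.836
= 3.2201 eV

3.2201


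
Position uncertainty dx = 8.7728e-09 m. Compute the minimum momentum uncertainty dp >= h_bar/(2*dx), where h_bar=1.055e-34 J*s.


dp = h_bar / (2 * dx)
= 1.055e-34 / (2 * 8.7728e-09)
= 1.055e-34 / 1.7546e-08
= 6.0129e-27 kg*m/s

6.0129e-27


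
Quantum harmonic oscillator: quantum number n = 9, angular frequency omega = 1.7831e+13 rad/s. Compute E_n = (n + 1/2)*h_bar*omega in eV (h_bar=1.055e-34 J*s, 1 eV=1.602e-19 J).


E = (n + 1/2) * h_bar * omega
= (9 + 0.5) * 1.055e-34 * 1.7831e+13
= 9.5 * 1.8812e-21
= 1.7871e-20 J
= 0.1116 eV

0.1116


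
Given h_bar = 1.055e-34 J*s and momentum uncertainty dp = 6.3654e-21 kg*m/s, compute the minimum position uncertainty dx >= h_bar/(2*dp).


dx = h_bar / (2 * dp)
= 1.055e-34 / (2 * 6.3654e-21)
= 1.055e-34 / 1.2731e-20
= 8.2870e-15 m

8.2870e-15


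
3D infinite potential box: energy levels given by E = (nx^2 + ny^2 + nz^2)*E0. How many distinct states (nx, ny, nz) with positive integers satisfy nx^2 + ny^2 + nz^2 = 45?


Enumerate all (nx, ny, nz) with nx^2 + ny^2 + nz^2 = 45:
(2,4,5)
(2,5,4)
(4,2,5)
(4,5,2)
(5,2,4)
(5,4,2)
Total degeneracy = 6

6


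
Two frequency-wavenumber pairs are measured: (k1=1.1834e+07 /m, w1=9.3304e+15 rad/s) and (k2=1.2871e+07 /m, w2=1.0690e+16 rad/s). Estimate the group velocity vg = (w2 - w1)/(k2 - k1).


vg = (w2 - w1) / (k2 - k1)
= (1.0690e+16 - 9.3304e+15) / (1.2871e+07 - 1.1834e+07)
= 1.3596e+15 / 1.0370e+06
= 1.3111e+09 m/s

1.3111e+09


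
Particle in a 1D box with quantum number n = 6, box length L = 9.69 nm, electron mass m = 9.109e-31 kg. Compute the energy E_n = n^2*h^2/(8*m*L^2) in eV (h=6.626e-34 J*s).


E = n^2 * h^2 / (8 * m * L^2)
= 6^2 * (6.626e-34)^2 / (8 * 9.109e-31 * (9.69e-9)^2)
= 36 * 4.3904e-67 / (8 * 9.109e-31 * 9.3896e-17)
= 2.3099e-20 J
= 0.1442 eV

0.1442


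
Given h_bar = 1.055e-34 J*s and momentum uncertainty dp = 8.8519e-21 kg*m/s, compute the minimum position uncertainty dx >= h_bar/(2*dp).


dx = h_bar / (2 * dp)
= 1.055e-34 / (2 * 8.8519e-21)
= 1.055e-34 / 1.7704e-20
= 5.9592e-15 m

5.9592e-15


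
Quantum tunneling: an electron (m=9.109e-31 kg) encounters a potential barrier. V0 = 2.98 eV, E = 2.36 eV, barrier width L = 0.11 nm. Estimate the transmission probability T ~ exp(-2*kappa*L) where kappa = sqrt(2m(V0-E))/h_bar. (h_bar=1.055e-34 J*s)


V0 - E = 0.62 eV = 9.9324e-20 J
kappa = sqrt(2 * m * (V0-E)) / h_bar
= sqrt(2 * 9.109e-31 * 9.9324e-20) / 1.055e-34
= 4.0320e+09 /m
2*kappa*L = 2 * 4.0320e+09 * 0.11e-9
= 0.887
T = exp(-0.887) = 4.118693e-01

4.118693e-01


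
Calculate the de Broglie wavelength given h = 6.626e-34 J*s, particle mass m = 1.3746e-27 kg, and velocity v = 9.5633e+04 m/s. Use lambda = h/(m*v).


lambda = h / (m * v)
= 6.626e-34 / (1.3746e-27 * 9.5633e+04)
= 6.626e-34 / 1.3146e-22
= 5.0404e-12 m

5.0404e-12


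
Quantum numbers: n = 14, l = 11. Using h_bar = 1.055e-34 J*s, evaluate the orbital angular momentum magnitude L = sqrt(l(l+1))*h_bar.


L = sqrt(l*(l+1)) * h_bar
= sqrt(11 * 12) * 1.055e-34
= sqrt(132) * 1.055e-34
= 11.4891 * 1.055e-34
= 1.2121e-33 J*s

1.2121e-33


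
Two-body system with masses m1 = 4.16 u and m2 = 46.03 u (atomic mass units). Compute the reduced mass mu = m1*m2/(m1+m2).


mu = m1 * m2 / (m1 + m2)
= 4.16 * 46.03 / (4.16 + 46.03)
= 191.4848 / 50.19
= 3.8152 u

3.8152


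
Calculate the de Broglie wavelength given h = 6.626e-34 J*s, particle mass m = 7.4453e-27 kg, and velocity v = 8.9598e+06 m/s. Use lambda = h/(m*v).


lambda = h / (m * v)
= 6.626e-34 / (7.4453e-27 * 8.9598e+06)
= 6.626e-34 / 6.6708e-20
= 9.9328e-15 m

9.9328e-15


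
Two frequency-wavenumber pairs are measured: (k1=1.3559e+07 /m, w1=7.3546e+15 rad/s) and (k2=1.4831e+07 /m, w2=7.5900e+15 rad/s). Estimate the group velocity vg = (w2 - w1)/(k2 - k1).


vg = (w2 - w1) / (k2 - k1)
= (7.5900e+15 - 7.3546e+15) / (1.4831e+07 - 1.3559e+07)
= 2.3540e+14 / 1.2720e+06
= 1.8506e+08 m/s

1.8506e+08


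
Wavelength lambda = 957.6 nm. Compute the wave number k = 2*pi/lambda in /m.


k = 2 * pi / lambda
= 6.2832 / (957.6e-9)
= 6.2832 / 9.5760e-07
= 6.5614e+06 /m

6.5614e+06


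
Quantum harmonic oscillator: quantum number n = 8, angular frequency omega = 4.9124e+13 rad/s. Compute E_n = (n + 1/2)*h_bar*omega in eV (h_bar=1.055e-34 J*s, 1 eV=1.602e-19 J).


E = (n + 1/2) * h_bar * omega
= (8 + 0.5) * 1.055e-34 * 4.9124e+13
= 8.5 * 5.1826e-21
= 4.4052e-20 J
= 0.275 eV

0.275


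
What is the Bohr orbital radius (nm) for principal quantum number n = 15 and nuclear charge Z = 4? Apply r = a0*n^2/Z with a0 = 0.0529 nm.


r = a0 * n^2 / Z
= 0.0529 * 15^2 / 4
= 0.0529 * 225 / 4
= 2.9756 nm

2.9756


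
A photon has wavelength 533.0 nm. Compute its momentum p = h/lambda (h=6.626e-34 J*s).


p = h / lambda
= 6.626e-34 / (533.0e-9)
= 6.626e-34 / 5.3300e-07
= 1.2432e-27 kg*m/s

1.2432e-27


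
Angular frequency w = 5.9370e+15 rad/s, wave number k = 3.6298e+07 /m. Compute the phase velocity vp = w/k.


vp = w / k
= 5.9370e+15 / 3.6298e+07
= 1.6356e+08 m/s

1.6356e+08


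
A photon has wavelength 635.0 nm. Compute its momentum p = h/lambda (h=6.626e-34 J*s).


p = h / lambda
= 6.626e-34 / (635.0e-9)
= 6.626e-34 / 6.3500e-07
= 1.0435e-27 kg*m/s

1.0435e-27


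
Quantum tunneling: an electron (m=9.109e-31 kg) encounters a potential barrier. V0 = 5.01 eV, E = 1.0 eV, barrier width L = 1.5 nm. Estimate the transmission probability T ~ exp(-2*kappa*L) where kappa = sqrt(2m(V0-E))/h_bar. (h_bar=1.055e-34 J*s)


V0 - E = 4.01 eV = 6.4240e-19 J
kappa = sqrt(2 * m * (V0-E)) / h_bar
= sqrt(2 * 9.109e-31 * 6.4240e-19) / 1.055e-34
= 1.0254e+10 /m
2*kappa*L = 2 * 1.0254e+10 * 1.5e-9
= 30.7626
T = exp(-30.7626) = 4.365022e-14

4.365022e-14


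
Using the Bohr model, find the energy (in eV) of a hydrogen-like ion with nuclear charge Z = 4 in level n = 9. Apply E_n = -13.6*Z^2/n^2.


E_n = -13.6 * Z^2 / n^2
= -13.6 * 4^2 / 9^2
= -13.6 * 16 / 81
= -2.6864 eV

-2.6864


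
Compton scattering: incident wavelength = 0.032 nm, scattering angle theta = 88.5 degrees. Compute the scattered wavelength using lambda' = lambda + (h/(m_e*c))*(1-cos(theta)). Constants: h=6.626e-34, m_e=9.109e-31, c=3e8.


Compton wavelength: h/(m_e*c) = 2.4247e-12 m
d_lambda = 2.4247e-12 * (1 - cos(88.5 deg))
= 2.4247e-12 * 0.973823
= 2.3612e-12 m = 0.002361 nm
lambda' = 0.032 + 0.002361
= 0.034361 nm

0.034361


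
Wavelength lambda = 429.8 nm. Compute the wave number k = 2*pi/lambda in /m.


k = 2 * pi / lambda
= 6.2832 / (429.8e-9)
= 6.2832 / 4.2980e-07
= 1.4619e+07 /m

1.4619e+07


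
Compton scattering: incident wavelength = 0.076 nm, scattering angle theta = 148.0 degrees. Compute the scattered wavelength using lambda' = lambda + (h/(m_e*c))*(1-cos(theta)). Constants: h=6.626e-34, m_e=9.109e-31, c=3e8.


Compton wavelength: h/(m_e*c) = 2.4247e-12 m
d_lambda = 2.4247e-12 * (1 - cos(148.0 deg))
= 2.4247e-12 * 1.848048
= 4.4810e-12 m = 0.004481 nm
lambda' = 0.076 + 0.004481
= 0.080481 nm

0.080481


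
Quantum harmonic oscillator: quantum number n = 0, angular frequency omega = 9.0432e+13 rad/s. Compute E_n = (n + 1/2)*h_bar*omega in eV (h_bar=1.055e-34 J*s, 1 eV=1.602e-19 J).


E = (n + 1/2) * h_bar * omega
= (0 + 0.5) * 1.055e-34 * 9.0432e+13
= 0.5 * 9.5406e-21
= 4.7703e-21 J
= 0.0298 eV

0.0298


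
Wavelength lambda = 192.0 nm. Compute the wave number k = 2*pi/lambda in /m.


k = 2 * pi / lambda
= 6.2832 / (192.0e-9)
= 6.2832 / 1.9200e-07
= 3.2725e+07 /m

3.2725e+07


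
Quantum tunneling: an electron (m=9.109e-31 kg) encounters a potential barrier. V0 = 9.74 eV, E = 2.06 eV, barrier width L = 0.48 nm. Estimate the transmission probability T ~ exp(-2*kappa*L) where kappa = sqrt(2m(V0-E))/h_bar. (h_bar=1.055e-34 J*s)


V0 - E = 7.68 eV = 1.2303e-18 J
kappa = sqrt(2 * m * (V0-E)) / h_bar
= sqrt(2 * 9.109e-31 * 1.2303e-18) / 1.055e-34
= 1.4191e+10 /m
2*kappa*L = 2 * 1.4191e+10 * 0.48e-9
= 13.6233
T = exp(-13.6233) = 1.211976e-06

1.211976e-06


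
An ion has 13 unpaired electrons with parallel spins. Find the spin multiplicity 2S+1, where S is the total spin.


Total spin S = N * (1/2) = 13 * 0.5 = 6.5
Spin multiplicity = 2S + 1
= 2 * 6.5 + 1
= 14

14


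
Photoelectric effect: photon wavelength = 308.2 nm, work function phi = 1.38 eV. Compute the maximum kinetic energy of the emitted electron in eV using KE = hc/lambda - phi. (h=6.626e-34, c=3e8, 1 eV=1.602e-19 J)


E_photon = hc / lambda
= (6.626e-34)(3e8) / (308.2e-9)
= 6.4497e-19 J
= 4.026 eV
KE = E_photon - phi
= 4.026 - 1.38
= 2.646 eV

2.646


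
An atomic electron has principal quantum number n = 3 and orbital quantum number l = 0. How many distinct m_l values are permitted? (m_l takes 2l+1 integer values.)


m_l ranges from -l to +l in integer steps
So m_l goes from -0 to +0
Count = 2l + 1 = 2*0 + 1
= 1

1


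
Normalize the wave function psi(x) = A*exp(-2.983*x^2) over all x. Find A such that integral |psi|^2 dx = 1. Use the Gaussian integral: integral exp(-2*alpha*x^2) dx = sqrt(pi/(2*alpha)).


integral |psi|^2 dx = A^2 * sqrt(pi/(2*alpha)) = 1
A^2 = sqrt(2*alpha/pi)
= sqrt(2 * 2.983 / pi)
= 1.378055
A = sqrt(1.378055)
= 1.1739

1.1739


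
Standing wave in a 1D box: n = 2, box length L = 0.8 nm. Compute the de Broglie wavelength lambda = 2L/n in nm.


lambda = 2L / n
= 2 * 0.8 / 2
= 1.6 / 2
= 0.8 nm

0.8


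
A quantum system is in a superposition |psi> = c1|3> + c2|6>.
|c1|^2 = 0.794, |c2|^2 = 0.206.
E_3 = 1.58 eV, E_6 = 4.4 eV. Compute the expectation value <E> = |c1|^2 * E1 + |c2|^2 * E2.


<E> = |c1|^2 * E1 + |c2|^2 * E2
= 0.794 * 1.58 + 0.206 * 4.4
= 1.2545 + 0.9064
= 2.1609 eV

2.1609


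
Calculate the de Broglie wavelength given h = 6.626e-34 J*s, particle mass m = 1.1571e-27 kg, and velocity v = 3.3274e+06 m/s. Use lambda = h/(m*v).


lambda = h / (m * v)
= 6.626e-34 / (1.1571e-27 * 3.3274e+06)
= 6.626e-34 / 3.8501e-21
= 1.7210e-13 m

1.7210e-13


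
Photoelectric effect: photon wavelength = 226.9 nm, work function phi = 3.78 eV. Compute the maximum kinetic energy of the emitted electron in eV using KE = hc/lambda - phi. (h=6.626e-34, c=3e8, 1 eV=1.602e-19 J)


E_photon = hc / lambda
= (6.626e-34)(3e8) / (226.9e-9)
= 8.7607e-19 J
= 5.4686 eV
KE = E_photon - phi
= 5.4686 - 3.78
= 1.6886 eV

1.6886


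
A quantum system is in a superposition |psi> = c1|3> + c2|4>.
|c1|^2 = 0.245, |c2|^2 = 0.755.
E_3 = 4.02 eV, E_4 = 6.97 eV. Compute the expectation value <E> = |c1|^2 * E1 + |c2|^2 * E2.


<E> = |c1|^2 * E1 + |c2|^2 * E2
= 0.245 * 4.02 + 0.755 * 6.97
= 0.9849 + 5.2623
= 6.2472 eV

6.2472


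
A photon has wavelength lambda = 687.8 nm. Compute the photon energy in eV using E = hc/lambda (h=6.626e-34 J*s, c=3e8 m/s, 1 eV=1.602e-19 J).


E = hc / lambda
= (6.626e-34)(3e8) / (687.8e-9)
= 1.9878e-25 / 6.8780e-07
= 2.8901e-19 J
Converting to eV: 2.8901e-19 / 1.602e-19
= 1.804 eV

1.804


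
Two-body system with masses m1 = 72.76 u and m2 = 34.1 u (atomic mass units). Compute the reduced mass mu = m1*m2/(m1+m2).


mu = m1 * m2 / (m1 + m2)
= 72.76 * 34.1 / (72.76 + 34.1)
= 2481.116 / 106.86
= 23.2184 u

23.2184


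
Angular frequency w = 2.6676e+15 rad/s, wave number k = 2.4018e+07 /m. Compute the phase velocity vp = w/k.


vp = w / k
= 2.6676e+15 / 2.4018e+07
= 1.1107e+08 m/s

1.1107e+08


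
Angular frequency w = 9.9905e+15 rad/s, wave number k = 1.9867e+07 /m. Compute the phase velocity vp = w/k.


vp = w / k
= 9.9905e+15 / 1.9867e+07
= 5.0287e+08 m/s

5.0287e+08


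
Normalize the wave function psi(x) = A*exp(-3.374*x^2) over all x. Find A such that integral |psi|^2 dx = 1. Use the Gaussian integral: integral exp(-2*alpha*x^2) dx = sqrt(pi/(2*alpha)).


integral |psi|^2 dx = A^2 * sqrt(pi/(2*alpha)) = 1
A^2 = sqrt(2*alpha/pi)
= sqrt(2 * 3.374 / pi)
= 1.46559
A = sqrt(1.46559)
= 1.2106

1.2106


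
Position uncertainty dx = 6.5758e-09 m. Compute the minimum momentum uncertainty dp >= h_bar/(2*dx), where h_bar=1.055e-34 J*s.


dp = h_bar / (2 * dx)
= 1.055e-34 / (2 * 6.5758e-09)
= 1.055e-34 / 1.3152e-08
= 8.0218e-27 kg*m/s

8.0218e-27


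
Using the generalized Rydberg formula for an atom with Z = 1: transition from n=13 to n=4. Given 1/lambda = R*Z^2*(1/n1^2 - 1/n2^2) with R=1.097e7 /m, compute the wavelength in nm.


1/lambda = R * Z^2 * (1/n1^2 - 1/n2^2)
= 1.097e7 * 1^2 * (1/4^2 - 1/13^2)
= 1.097e7 * 1 * (0.0625 - 0.005917)
= 6.2071e+05 /m
lambda = 1 / 6.2071e+05
= 1611.0486 nm

1611.0486


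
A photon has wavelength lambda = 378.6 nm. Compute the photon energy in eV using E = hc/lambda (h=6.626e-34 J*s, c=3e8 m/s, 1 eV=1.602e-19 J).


E = hc / lambda
= (6.626e-34)(3e8) / (378.6e-9)
= 1.9878e-25 / 3.7860e-07
= 5.2504e-19 J
Converting to eV: 5.2504e-19 / 1.602e-19
= 3.2774 eV

3.2774


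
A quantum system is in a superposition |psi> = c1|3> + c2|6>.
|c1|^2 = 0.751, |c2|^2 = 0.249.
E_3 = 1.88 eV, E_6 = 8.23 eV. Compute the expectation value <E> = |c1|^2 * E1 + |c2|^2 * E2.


<E> = |c1|^2 * E1 + |c2|^2 * E2
= 0.751 * 1.88 + 0.249 * 8.23
= 1.4119 + 2.0493
= 3.4611 eV

3.4611


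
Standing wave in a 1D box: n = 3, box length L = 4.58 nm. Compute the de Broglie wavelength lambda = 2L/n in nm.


lambda = 2L / n
= 2 * 4.58 / 3
= 9.16 / 3
= 3.0533 nm

3.0533


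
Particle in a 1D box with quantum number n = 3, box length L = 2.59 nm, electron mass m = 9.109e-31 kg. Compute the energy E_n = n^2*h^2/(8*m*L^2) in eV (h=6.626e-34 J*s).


E = n^2 * h^2 / (8 * m * L^2)
= 3^2 * (6.626e-34)^2 / (8 * 9.109e-31 * (2.59e-9)^2)
= 9 * 4.3904e-67 / (8 * 9.109e-31 * 6.7081e-18)
= 8.0832e-20 J
= 0.5046 eV

0.5046


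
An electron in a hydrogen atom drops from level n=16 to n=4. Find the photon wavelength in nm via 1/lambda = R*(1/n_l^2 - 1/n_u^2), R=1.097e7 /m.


1/lambda = R * (1/n_l^2 - 1/n_u^2)
= 1.097e7 * (1/4^2 - 1/16^2)
= 1.097e7 * (0.0625 - 0.003906)
= 1.097e7 * 0.058594
= 6.4277e+05 /m
lambda = 1 / 6.4277e+05 = 1555.7581 nm

1555.7581


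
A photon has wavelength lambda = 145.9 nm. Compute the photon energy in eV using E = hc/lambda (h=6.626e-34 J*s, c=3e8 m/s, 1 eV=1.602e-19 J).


E = hc / lambda
= (6.626e-34)(3e8) / (145.9e-9)
= 1.9878e-25 / 1.4590e-07
= 1.3624e-18 J
Converting to eV: 1.3624e-18 / 1.602e-19
= 8.5046 eV

8.5046


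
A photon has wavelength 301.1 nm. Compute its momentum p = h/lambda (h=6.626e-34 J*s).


p = h / lambda
= 6.626e-34 / (301.1e-9)
= 6.626e-34 / 3.0110e-07
= 2.2006e-27 kg*m/s

2.2006e-27


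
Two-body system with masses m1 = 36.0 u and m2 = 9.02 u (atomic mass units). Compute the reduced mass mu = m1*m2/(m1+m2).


mu = m1 * m2 / (m1 + m2)
= 36.0 * 9.02 / (36.0 + 9.02)
= 324.72 / 45.02
= 7.2128 u

7.2128


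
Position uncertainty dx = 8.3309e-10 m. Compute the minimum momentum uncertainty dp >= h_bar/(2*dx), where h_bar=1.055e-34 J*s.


dp = h_bar / (2 * dx)
= 1.055e-34 / (2 * 8.3309e-10)
= 1.055e-34 / 1.6662e-09
= 6.3318e-26 kg*m/s

6.3318e-26


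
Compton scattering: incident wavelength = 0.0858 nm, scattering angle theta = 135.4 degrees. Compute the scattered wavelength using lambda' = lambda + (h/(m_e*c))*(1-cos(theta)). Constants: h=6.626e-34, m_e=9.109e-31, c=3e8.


Compton wavelength: h/(m_e*c) = 2.4247e-12 m
d_lambda = 2.4247e-12 * (1 - cos(135.4 deg))
= 2.4247e-12 * 1.712026
= 4.1512e-12 m = 0.004151 nm
lambda' = 0.0858 + 0.004151
= 0.089951 nm

0.089951


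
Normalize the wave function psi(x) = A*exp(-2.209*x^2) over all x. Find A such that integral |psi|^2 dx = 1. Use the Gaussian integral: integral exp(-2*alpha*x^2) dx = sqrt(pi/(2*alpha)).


integral |psi|^2 dx = A^2 * sqrt(pi/(2*alpha)) = 1
A^2 = sqrt(2*alpha/pi)
= sqrt(2 * 2.209 / pi)
= 1.185872
A = sqrt(1.185872)
= 1.089

1.089


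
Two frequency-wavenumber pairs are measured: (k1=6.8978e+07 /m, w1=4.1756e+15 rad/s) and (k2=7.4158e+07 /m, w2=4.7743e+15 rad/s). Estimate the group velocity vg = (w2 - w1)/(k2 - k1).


vg = (w2 - w1) / (k2 - k1)
= (4.7743e+15 - 4.1756e+15) / (7.4158e+07 - 6.8978e+07)
= 5.9870e+14 / 5.1800e+06
= 1.1558e+08 m/s

1.1558e+08


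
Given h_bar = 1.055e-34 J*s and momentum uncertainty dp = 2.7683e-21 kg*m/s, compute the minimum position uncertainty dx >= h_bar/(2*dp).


dx = h_bar / (2 * dp)
= 1.055e-34 / (2 * 2.7683e-21)
= 1.055e-34 / 5.5366e-21
= 1.9055e-14 m

1.9055e-14


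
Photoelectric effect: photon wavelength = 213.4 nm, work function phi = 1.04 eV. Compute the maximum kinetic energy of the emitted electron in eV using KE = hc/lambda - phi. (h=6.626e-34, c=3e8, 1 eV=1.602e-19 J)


E_photon = hc / lambda
= (6.626e-34)(3e8) / (213.4e-9)
= 9.3149e-19 J
= 5.8145 eV
KE = E_photon - phi
= 5.8145 - 1.04
= 4.7745 eV

4.7745


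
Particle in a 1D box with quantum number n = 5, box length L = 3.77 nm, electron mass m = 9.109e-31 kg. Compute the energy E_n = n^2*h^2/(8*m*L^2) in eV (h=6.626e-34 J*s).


E = n^2 * h^2 / (8 * m * L^2)
= 5^2 * (6.626e-34)^2 / (8 * 9.109e-31 * (3.77e-9)^2)
= 25 * 4.3904e-67 / (8 * 9.109e-31 * 1.4213e-17)
= 1.0597e-19 J
= 0.6615 eV

0.6615


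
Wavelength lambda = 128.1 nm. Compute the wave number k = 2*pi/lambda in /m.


k = 2 * pi / lambda
= 6.2832 / (128.1e-9)
= 6.2832 / 1.2810e-07
= 4.9049e+07 /m

4.9049e+07


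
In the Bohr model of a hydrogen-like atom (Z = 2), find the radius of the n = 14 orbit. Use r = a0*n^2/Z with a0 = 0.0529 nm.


r = a0 * n^2 / Z
= 0.0529 * 14^2 / 2
= 0.0529 * 196 / 2
= 5.1842 nm

5.1842


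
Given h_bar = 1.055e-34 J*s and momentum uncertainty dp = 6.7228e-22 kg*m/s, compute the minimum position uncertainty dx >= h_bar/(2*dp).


dx = h_bar / (2 * dp)
= 1.055e-34 / (2 * 6.7228e-22)
= 1.055e-34 / 1.3446e-21
= 7.8464e-14 m

7.8464e-14


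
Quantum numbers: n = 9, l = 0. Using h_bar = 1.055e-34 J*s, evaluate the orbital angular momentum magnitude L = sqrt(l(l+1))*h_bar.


L = sqrt(l*(l+1)) * h_bar
= sqrt(0 * 1) * 1.055e-34
= sqrt(0) * 1.055e-34
= 0.0 * 1.055e-34
= 0.0000e+00 J*s

0.0000e+00


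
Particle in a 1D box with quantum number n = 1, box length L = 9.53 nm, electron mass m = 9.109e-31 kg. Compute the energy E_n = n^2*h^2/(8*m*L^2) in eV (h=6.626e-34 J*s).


E = n^2 * h^2 / (8 * m * L^2)
= 1^2 * (6.626e-34)^2 / (8 * 9.109e-31 * (9.53e-9)^2)
= 1 * 4.3904e-67 / (8 * 9.109e-31 * 9.0821e-17)
= 6.6337e-22 J
= 0.0041 eV

0.0041


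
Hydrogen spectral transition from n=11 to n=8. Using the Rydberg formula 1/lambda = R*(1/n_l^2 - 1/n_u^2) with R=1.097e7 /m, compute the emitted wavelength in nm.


1/lambda = R * (1/n_l^2 - 1/n_u^2)
= 1.097e7 * (1/8^2 - 1/11^2)
= 1.097e7 * (0.015625 - 0.008264)
= 1.097e7 * 0.007361
= 8.0745e+04 /m
lambda = 1 / 8.0745e+04 = 12384.6535 nm

12384.6535


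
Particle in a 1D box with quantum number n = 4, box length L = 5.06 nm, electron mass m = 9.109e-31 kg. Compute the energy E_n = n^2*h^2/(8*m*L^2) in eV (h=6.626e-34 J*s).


E = n^2 * h^2 / (8 * m * L^2)
= 4^2 * (6.626e-34)^2 / (8 * 9.109e-31 * (5.06e-9)^2)
= 16 * 4.3904e-67 / (8 * 9.109e-31 * 2.5604e-17)
= 3.7650e-20 J
= 0.235 eV

0.235


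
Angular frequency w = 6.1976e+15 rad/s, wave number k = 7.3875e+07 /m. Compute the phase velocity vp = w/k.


vp = w / k
= 6.1976e+15 / 7.3875e+07
= 8.3893e+07 m/s

8.3893e+07


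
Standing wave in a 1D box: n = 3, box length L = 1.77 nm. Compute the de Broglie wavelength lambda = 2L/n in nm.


lambda = 2L / n
= 2 * 1.77 / 3
= 3.54 / 3
= 1.18 nm

1.18


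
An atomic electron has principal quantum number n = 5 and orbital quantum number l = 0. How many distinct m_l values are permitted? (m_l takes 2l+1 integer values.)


m_l ranges from -l to +l in integer steps
So m_l goes from -0 to +0
Count = 2l + 1 = 2*0 + 1
= 1

1


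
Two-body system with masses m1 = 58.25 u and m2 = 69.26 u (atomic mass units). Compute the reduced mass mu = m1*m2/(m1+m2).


mu = m1 * m2 / (m1 + m2)
= 58.25 * 69.26 / (58.25 + 69.26)
= 4034.395 / 127.51
= 31.6398 u

31.6398


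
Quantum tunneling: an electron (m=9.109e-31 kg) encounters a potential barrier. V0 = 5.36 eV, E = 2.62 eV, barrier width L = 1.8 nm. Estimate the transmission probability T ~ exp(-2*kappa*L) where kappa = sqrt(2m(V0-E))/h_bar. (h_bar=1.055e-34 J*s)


V0 - E = 2.74 eV = 4.3895e-19 J
kappa = sqrt(2 * m * (V0-E)) / h_bar
= sqrt(2 * 9.109e-31 * 4.3895e-19) / 1.055e-34
= 8.4763e+09 /m
2*kappa*L = 2 * 8.4763e+09 * 1.8e-9
= 30.5145
T = exp(-30.5145) = 5.593719e-14

5.593719e-14


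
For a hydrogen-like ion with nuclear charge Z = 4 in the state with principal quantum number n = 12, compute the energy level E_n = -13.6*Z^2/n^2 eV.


E_n = -13.6 * Z^2 / n^2
= -13.6 * 4^2 / 12^2
= -13.6 * 16 / 144
= -1.5111 eV

-1.5111


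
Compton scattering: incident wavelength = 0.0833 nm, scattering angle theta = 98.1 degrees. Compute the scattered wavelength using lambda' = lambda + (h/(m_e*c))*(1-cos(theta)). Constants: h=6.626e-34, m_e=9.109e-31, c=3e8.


Compton wavelength: h/(m_e*c) = 2.4247e-12 m
d_lambda = 2.4247e-12 * (1 - cos(98.1 deg))
= 2.4247e-12 * 1.140901
= 2.7664e-12 m = 0.002766 nm
lambda' = 0.0833 + 0.002766
= 0.086066 nm

0.086066


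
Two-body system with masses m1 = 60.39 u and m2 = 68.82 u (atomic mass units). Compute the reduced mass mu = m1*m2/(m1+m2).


mu = m1 * m2 / (m1 + m2)
= 60.39 * 68.82 / (60.39 + 68.82)
= 4156.0398 / 129.21
= 32.165 u

32.165


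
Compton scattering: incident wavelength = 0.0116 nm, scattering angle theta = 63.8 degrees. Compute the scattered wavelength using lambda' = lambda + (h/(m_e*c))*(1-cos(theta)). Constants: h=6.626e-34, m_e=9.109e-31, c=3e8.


Compton wavelength: h/(m_e*c) = 2.4247e-12 m
d_lambda = 2.4247e-12 * (1 - cos(63.8 deg))
= 2.4247e-12 * 0.558494
= 1.3542e-12 m = 0.001354 nm
lambda' = 0.0116 + 0.001354
= 0.012954 nm

0.012954


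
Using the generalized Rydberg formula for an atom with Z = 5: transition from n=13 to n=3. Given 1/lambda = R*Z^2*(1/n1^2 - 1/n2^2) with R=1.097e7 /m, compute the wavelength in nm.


1/lambda = R * Z^2 * (1/n1^2 - 1/n2^2)
= 1.097e7 * 5^2 * (1/3^2 - 1/13^2)
= 1.097e7 * 25 * (0.111111 - 0.005917)
= 2.8849e+07 /m
lambda = 1 / 2.8849e+07
= 34.6627 nm

34.6627


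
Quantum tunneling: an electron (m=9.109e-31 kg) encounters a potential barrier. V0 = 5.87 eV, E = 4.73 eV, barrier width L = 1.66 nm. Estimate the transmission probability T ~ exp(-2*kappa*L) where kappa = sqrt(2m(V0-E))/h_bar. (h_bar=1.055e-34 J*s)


V0 - E = 1.14 eV = 1.8263e-19 J
kappa = sqrt(2 * m * (V0-E)) / h_bar
= sqrt(2 * 9.109e-31 * 1.8263e-19) / 1.055e-34
= 5.4674e+09 /m
2*kappa*L = 2 * 5.4674e+09 * 1.66e-9
= 18.1518
T = exp(-18.1518) = 1.308501e-08

1.308501e-08


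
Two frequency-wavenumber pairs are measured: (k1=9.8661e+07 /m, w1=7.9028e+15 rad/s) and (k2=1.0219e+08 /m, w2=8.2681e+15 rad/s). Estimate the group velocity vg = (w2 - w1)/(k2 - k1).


vg = (w2 - w1) / (k2 - k1)
= (8.2681e+15 - 7.9028e+15) / (1.0219e+08 - 9.8661e+07)
= 3.6530e+14 / 3.5290e+06
= 1.0351e+08 m/s

1.0351e+08


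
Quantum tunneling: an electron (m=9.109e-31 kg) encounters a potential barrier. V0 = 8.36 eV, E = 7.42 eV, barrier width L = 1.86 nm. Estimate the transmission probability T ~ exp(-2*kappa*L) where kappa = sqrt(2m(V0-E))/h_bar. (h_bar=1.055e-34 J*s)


V0 - E = 0.94 eV = 1.5059e-19 J
kappa = sqrt(2 * m * (V0-E)) / h_bar
= sqrt(2 * 9.109e-31 * 1.5059e-19) / 1.055e-34
= 4.9647e+09 /m
2*kappa*L = 2 * 4.9647e+09 * 1.86e-9
= 18.4687
T = exp(-18.4687) = 9.531282e-09

9.531282e-09


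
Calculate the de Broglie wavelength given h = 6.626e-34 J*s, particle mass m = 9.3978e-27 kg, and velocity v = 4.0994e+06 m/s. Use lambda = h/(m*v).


lambda = h / (m * v)
= 6.626e-34 / (9.3978e-27 * 4.0994e+06)
= 6.626e-34 / 3.8525e-20
= 1.7199e-14 m

1.7199e-14


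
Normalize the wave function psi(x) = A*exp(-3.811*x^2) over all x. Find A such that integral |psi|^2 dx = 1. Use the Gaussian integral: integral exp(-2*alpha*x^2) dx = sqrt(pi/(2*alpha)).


integral |psi|^2 dx = A^2 * sqrt(pi/(2*alpha)) = 1
A^2 = sqrt(2*alpha/pi)
= sqrt(2 * 3.811 / pi)
= 1.557613
A = sqrt(1.557613)
= 1.248

1.248


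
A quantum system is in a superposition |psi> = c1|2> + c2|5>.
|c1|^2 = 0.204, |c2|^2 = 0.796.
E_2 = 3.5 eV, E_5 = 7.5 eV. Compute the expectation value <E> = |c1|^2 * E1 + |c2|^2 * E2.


<E> = |c1|^2 * E1 + |c2|^2 * E2
= 0.204 * 3.5 + 0.796 * 7.5
= 0.714 + 5.97
= 6.684 eV

6.684


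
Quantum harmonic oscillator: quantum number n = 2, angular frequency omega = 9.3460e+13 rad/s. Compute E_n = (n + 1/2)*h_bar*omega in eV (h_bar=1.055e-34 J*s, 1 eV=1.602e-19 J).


E = (n + 1/2) * h_bar * omega
= (2 + 0.5) * 1.055e-34 * 9.3460e+13
= 2.5 * 9.8600e-21
= 2.4650e-20 J
= 0.1539 eV

0.1539


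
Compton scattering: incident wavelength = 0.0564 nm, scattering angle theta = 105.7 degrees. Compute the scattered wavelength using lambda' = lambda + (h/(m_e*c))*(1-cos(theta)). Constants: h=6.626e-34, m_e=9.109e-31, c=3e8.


Compton wavelength: h/(m_e*c) = 2.4247e-12 m
d_lambda = 2.4247e-12 * (1 - cos(105.7 deg))
= 2.4247e-12 * 1.2706
= 3.0808e-12 m = 0.003081 nm
lambda' = 0.0564 + 0.003081
= 0.059481 nm

0.059481


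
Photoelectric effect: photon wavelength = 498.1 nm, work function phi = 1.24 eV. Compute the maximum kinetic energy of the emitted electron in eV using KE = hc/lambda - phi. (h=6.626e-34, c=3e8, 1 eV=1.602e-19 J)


E_photon = hc / lambda
= (6.626e-34)(3e8) / (498.1e-9)
= 3.9908e-19 J
= 2.4911 eV
KE = E_photon - phi
= 2.4911 - 1.24
= 1.2511 eV

1.2511


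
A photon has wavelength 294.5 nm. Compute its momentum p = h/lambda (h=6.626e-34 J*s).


p = h / lambda
= 6.626e-34 / (294.5e-9)
= 6.626e-34 / 2.9450e-07
= 2.2499e-27 kg*m/s

2.2499e-27


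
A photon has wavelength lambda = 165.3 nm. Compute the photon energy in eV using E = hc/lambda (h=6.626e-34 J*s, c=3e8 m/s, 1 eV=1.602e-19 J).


E = hc / lambda
= (6.626e-34)(3e8) / (165.3e-9)
= 1.9878e-25 / 1.6530e-07
= 1.2025e-18 J
Converting to eV: 1.2025e-18 / 1.602e-19
= 7.5065 eV

7.5065


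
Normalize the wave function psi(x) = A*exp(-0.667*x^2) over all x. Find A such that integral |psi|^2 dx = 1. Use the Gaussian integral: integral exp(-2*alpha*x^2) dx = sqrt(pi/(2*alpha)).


integral |psi|^2 dx = A^2 * sqrt(pi/(2*alpha)) = 1
A^2 = sqrt(2*alpha/pi)
= sqrt(2 * 0.667 / pi)
= 0.651633
A = sqrt(0.651633)
= 0.8072

0.8072


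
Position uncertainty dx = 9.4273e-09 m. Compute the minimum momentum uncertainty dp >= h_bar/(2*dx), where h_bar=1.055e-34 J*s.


dp = h_bar / (2 * dx)
= 1.055e-34 / (2 * 9.4273e-09)
= 1.055e-34 / 1.8855e-08
= 5.5955e-27 kg*m/s

5.5955e-27


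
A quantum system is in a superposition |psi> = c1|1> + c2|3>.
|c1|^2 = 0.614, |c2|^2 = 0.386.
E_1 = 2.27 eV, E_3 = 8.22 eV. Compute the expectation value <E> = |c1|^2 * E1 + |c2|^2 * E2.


<E> = |c1|^2 * E1 + |c2|^2 * E2
= 0.614 * 2.27 + 0.386 * 8.22
= 1.3938 + 3.1729
= 4.5667 eV

4.5667


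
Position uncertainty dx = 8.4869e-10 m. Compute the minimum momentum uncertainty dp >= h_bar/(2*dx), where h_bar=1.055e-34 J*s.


dp = h_bar / (2 * dx)
= 1.055e-34 / (2 * 8.4869e-10)
= 1.055e-34 / 1.6974e-09
= 6.2155e-26 kg*m/s

6.2155e-26


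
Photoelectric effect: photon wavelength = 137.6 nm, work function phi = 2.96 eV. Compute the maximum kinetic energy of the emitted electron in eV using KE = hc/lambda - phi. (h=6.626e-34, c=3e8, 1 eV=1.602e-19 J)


E_photon = hc / lambda
= (6.626e-34)(3e8) / (137.6e-9)
= 1.4446e-18 J
= 9.0176 eV
KE = E_photon - phi
= 9.0176 - 2.96
= 6.0576 eV

6.0576


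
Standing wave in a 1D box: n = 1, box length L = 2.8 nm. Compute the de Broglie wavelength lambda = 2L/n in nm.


lambda = 2L / n
= 2 * 2.8 / 1
= 5.6 / 1
= 5.6 nm

5.6


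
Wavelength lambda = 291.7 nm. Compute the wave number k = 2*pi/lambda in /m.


k = 2 * pi / lambda
= 6.2832 / (291.7e-9)
= 6.2832 / 2.9170e-07
= 2.1540e+07 /m

2.1540e+07


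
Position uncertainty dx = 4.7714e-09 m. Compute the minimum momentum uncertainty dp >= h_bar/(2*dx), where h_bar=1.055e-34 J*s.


dp = h_bar / (2 * dx)
= 1.055e-34 / (2 * 4.7714e-09)
= 1.055e-34 / 9.5428e-09
= 1.1055e-26 kg*m/s

1.1055e-26


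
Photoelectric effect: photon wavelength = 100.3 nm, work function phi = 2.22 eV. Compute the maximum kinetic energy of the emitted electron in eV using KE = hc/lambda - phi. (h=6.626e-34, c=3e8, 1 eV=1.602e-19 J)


E_photon = hc / lambda
= (6.626e-34)(3e8) / (100.3e-9)
= 1.9819e-18 J
= 12.3711 eV
KE = E_photon - phi
= 12.3711 - 2.22
= 10.1511 eV

10.1511


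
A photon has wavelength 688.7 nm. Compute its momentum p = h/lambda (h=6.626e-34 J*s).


p = h / lambda
= 6.626e-34 / (688.7e-9)
= 6.626e-34 / 6.8870e-07
= 9.6210e-28 kg*m/s

9.6210e-28


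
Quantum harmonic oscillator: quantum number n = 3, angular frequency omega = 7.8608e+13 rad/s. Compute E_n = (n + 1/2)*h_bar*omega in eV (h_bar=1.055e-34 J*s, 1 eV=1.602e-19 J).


E = (n + 1/2) * h_bar * omega
= (3 + 0.5) * 1.055e-34 * 7.8608e+13
= 3.5 * 8.2931e-21
= 2.9026e-20 J
= 0.1812 eV

0.1812


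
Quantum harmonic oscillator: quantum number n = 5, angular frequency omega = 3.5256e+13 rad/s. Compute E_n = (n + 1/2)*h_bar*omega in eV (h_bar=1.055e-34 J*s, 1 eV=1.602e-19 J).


E = (n + 1/2) * h_bar * omega
= (5 + 0.5) * 1.055e-34 * 3.5256e+13
= 5.5 * 3.7195e-21
= 2.0457e-20 J
= 0.1277 eV

0.1277


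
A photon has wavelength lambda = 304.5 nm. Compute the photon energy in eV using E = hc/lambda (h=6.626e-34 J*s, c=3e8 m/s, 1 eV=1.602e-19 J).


E = hc / lambda
= (6.626e-34)(3e8) / (304.5e-9)
= 1.9878e-25 / 3.0450e-07
= 6.5281e-19 J
Converting to eV: 6.5281e-19 / 1.602e-19
= 4.075 eV

4.075


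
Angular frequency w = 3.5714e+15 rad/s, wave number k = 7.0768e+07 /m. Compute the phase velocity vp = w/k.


vp = w / k
= 3.5714e+15 / 7.0768e+07
= 5.0466e+07 m/s

5.0466e+07


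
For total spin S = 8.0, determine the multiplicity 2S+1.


Spin multiplicity = 2S + 1
= 2 * 8.0 + 1
= 16.0 + 1
= 17

17


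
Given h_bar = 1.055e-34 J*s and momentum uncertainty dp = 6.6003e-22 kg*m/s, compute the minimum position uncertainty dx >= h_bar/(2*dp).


dx = h_bar / (2 * dp)
= 1.055e-34 / (2 * 6.6003e-22)
= 1.055e-34 / 1.3201e-21
= 7.9921e-14 m

7.9921e-14


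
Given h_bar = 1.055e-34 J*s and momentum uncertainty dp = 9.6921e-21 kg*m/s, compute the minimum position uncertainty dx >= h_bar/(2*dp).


dx = h_bar / (2 * dp)
= 1.055e-34 / (2 * 9.6921e-21)
= 1.055e-34 / 1.9384e-20
= 5.4426e-15 m

5.4426e-15


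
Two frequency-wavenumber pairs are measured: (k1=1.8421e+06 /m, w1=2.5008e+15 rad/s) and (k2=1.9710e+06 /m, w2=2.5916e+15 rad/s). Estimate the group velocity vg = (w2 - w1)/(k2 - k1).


vg = (w2 - w1) / (k2 - k1)
= (2.5916e+15 - 2.5008e+15) / (1.9710e+06 - 1.8421e+06)
= 9.0800e+13 / 1.2890e+05
= 7.0442e+08 m/s

7.0442e+08


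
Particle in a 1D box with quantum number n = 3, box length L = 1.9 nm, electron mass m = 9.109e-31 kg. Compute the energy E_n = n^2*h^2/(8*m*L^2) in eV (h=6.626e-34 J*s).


E = n^2 * h^2 / (8 * m * L^2)
= 3^2 * (6.626e-34)^2 / (8 * 9.109e-31 * (1.9e-9)^2)
= 9 * 4.3904e-67 / (8 * 9.109e-31 * 3.6100e-18)
= 1.5020e-19 J
= 0.9376 eV

0.9376


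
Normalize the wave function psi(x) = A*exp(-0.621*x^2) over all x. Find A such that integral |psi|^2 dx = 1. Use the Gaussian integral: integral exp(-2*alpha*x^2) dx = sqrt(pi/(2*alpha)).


integral |psi|^2 dx = A^2 * sqrt(pi/(2*alpha)) = 1
A^2 = sqrt(2*alpha/pi)
= sqrt(2 * 0.621 / pi)
= 0.628761
A = sqrt(0.628761)
= 0.7929

0.7929


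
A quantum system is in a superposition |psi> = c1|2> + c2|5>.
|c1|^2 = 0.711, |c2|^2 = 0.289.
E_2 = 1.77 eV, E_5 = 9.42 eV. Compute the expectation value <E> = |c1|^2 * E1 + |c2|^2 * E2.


<E> = |c1|^2 * E1 + |c2|^2 * E2
= 0.711 * 1.77 + 0.289 * 9.42
= 1.2585 + 2.7224
= 3.9808 eV

3.9808


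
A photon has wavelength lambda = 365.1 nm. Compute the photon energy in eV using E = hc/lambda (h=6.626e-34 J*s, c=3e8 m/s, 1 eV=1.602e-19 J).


E = hc / lambda
= (6.626e-34)(3e8) / (365.1e-9)
= 1.9878e-25 / 3.6510e-07
= 5.4445e-19 J
Converting to eV: 5.4445e-19 / 1.602e-19
= 3.3986 eV

3.3986


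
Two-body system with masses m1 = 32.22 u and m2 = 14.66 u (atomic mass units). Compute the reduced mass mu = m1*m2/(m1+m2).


mu = m1 * m2 / (m1 + m2)
= 32.22 * 14.66 / (32.22 + 14.66)
= 472.3452 / 46.88
= 10.0756 u

10.0756


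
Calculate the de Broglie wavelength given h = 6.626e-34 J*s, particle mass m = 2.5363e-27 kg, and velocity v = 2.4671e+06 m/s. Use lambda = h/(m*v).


lambda = h / (m * v)
= 6.626e-34 / (2.5363e-27 * 2.4671e+06)
= 6.626e-34 / 6.2573e-21
= 1.0589e-13 m

1.0589e-13


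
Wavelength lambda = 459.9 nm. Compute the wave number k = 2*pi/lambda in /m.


k = 2 * pi / lambda
= 6.2832 / (459.9e-9)
= 6.2832 / 4.5990e-07
= 1.3662e+07 /m

1.3662e+07


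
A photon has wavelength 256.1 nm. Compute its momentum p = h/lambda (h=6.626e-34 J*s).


p = h / lambda
= 6.626e-34 / (256.1e-9)
= 6.626e-34 / 2.5610e-07
= 2.5873e-27 kg*m/s

2.5873e-27


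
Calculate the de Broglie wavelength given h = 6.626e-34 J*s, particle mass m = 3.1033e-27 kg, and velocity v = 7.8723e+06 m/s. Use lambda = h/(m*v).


lambda = h / (m * v)
= 6.626e-34 / (3.1033e-27 * 7.8723e+06)
= 6.626e-34 / 2.4430e-20
= 2.7122e-14 m

2.7122e-14


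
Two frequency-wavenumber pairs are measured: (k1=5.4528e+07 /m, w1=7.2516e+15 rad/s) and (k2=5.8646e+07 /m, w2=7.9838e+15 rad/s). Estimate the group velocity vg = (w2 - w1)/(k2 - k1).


vg = (w2 - w1) / (k2 - k1)
= (7.9838e+15 - 7.2516e+15) / (5.8646e+07 - 5.4528e+07)
= 7.3220e+14 / 4.1180e+06
= 1.7780e+08 m/s

1.7780e+08


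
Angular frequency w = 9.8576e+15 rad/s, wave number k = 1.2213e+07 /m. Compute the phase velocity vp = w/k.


vp = w / k
= 9.8576e+15 / 1.2213e+07
= 8.0714e+08 m/s

8.0714e+08


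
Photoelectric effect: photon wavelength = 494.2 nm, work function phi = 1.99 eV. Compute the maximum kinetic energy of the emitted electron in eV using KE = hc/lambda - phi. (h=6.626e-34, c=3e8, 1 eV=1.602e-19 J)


E_photon = hc / lambda
= (6.626e-34)(3e8) / (494.2e-9)
= 4.0223e-19 J
= 2.5108 eV
KE = E_photon - phi
= 2.5108 - 1.99
= 0.5208 eV

0.5208


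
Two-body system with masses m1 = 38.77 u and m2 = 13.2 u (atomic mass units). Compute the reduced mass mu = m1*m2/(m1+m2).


mu = m1 * m2 / (m1 + m2)
= 38.77 * 13.2 / (38.77 + 13.2)
= 511.764 / 51.97
= 9.8473 u

9.8473


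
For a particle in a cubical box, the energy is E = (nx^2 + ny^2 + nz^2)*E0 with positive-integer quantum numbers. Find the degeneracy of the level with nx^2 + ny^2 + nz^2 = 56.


Enumerate all (nx, ny, nz) with nx^2 + ny^2 + nz^2 = 56:
(2,4,6)
(2,6,4)
(4,2,6)
(4,6,2)
(6,2,4)
(6,4,2)
Total degeneracy = 6

6


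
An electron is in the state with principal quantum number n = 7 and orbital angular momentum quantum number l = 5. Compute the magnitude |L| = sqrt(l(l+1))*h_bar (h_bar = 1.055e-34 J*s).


L = sqrt(l*(l+1)) * h_bar
= sqrt(5 * 6) * 1.055e-34
= sqrt(30) * 1.055e-34
= 5.4772 * 1.055e-34
= 5.7785e-34 J*s

5.7785e-34


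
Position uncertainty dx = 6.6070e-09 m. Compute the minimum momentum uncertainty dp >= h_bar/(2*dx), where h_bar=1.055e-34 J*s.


dp = h_bar / (2 * dx)
= 1.055e-34 / (2 * 6.6070e-09)
= 1.055e-34 / 1.3214e-08
= 7.9840e-27 kg*m/s

7.9840e-27


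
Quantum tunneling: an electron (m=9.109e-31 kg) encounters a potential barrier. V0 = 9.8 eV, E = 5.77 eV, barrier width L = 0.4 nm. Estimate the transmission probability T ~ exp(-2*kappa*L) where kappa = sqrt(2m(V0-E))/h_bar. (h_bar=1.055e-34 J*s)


V0 - E = 4.03 eV = 6.4561e-19 J
kappa = sqrt(2 * m * (V0-E)) / h_bar
= sqrt(2 * 9.109e-31 * 6.4561e-19) / 1.055e-34
= 1.0280e+10 /m
2*kappa*L = 2 * 1.0280e+10 * 0.4e-9
= 8.2238
T = exp(-8.2238) = 2.681985e-04

2.681985e-04


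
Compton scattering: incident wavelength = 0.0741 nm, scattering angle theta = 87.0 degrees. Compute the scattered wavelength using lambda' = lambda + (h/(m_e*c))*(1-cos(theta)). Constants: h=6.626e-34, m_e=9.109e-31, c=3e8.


Compton wavelength: h/(m_e*c) = 2.4247e-12 m
d_lambda = 2.4247e-12 * (1 - cos(87.0 deg))
= 2.4247e-12 * 0.947664
= 2.2978e-12 m = 0.002298 nm
lambda' = 0.0741 + 0.002298
= 0.076398 nm

0.076398


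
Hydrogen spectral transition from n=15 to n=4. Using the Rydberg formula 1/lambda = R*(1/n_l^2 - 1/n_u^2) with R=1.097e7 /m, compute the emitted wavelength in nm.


1/lambda = R * (1/n_l^2 - 1/n_u^2)
= 1.097e7 * (1/4^2 - 1/15^2)
= 1.097e7 * (0.0625 - 0.004444)
= 1.097e7 * 0.058056
= 6.3687e+05 /m
lambda = 1 / 6.3687e+05 = 1570.1805 nm

1570.1805


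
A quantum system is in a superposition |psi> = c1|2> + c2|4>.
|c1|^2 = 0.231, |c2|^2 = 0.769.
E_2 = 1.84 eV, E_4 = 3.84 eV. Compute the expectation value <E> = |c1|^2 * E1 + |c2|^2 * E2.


<E> = |c1|^2 * E1 + |c2|^2 * E2
= 0.231 * 1.84 + 0.769 * 3.84
= 0.425 + 2.953
= 3.378 eV

3.378


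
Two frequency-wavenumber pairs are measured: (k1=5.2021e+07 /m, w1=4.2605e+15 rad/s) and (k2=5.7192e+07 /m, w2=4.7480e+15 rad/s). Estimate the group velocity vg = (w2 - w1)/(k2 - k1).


vg = (w2 - w1) / (k2 - k1)
= (4.7480e+15 - 4.2605e+15) / (5.7192e+07 - 5.2021e+07)
= 4.8750e+14 / 5.1710e+06
= 9.4276e+07 m/s

9.4276e+07
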